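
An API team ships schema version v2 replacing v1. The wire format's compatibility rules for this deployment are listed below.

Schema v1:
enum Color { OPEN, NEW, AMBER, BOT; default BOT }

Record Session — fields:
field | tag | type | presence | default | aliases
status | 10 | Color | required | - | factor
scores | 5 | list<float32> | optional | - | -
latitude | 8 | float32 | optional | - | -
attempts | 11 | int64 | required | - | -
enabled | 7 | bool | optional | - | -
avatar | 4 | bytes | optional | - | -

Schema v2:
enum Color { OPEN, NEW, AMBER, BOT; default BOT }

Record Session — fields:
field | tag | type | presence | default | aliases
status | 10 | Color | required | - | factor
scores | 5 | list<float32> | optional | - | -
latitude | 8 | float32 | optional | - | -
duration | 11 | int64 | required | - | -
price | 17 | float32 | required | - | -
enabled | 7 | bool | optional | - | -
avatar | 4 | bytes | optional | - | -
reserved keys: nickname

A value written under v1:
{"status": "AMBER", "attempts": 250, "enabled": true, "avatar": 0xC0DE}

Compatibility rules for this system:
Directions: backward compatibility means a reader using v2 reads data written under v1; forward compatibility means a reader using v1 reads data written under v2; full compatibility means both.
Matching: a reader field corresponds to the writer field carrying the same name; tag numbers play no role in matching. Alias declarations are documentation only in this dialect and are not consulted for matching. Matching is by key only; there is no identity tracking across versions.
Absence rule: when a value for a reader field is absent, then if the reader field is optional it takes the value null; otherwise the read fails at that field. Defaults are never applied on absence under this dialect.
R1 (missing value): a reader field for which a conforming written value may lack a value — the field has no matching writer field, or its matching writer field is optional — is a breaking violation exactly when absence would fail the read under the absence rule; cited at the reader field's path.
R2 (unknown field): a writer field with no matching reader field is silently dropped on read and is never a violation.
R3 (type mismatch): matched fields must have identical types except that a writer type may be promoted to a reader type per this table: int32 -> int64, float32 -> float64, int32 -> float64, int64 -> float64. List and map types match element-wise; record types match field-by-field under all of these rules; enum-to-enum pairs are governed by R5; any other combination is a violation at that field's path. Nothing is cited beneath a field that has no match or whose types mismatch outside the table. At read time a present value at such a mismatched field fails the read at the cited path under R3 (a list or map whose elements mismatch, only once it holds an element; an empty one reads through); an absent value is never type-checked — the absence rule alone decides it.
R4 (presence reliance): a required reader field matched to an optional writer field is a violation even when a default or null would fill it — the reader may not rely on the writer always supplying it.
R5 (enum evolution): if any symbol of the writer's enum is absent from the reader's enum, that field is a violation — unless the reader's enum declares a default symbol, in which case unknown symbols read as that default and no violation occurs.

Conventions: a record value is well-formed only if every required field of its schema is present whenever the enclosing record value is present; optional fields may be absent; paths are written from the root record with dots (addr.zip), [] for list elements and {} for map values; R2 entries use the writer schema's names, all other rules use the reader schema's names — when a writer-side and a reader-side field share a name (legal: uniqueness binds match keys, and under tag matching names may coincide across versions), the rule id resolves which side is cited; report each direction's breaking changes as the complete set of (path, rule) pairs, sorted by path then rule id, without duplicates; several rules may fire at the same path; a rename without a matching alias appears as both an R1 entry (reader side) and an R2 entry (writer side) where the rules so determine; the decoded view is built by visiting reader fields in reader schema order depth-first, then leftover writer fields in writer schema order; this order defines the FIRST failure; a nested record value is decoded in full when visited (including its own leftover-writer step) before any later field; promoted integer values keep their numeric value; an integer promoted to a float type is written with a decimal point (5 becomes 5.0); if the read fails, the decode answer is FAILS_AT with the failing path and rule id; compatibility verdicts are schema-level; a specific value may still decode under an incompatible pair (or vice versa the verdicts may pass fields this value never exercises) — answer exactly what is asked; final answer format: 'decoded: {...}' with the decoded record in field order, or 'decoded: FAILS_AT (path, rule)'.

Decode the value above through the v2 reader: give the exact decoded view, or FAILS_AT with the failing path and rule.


decoded: FAILS_AT (duration, R1)

each type pair in Session: writer, then reader
decode (reader v2):
  status := "AMBER"
  scores := null (missing; optional => null)
  latitude := null (missing; optional => null)
  read fails at duration under R1 (no fill)
  => FAILS_AT (duration, R1)
remaining Session differences; none change what is asked:
  added field price to record Session: required float32, tag 17 (in v2 it sits immediately before enabled) -> a verdict-level change on Session — the shown value reads the same


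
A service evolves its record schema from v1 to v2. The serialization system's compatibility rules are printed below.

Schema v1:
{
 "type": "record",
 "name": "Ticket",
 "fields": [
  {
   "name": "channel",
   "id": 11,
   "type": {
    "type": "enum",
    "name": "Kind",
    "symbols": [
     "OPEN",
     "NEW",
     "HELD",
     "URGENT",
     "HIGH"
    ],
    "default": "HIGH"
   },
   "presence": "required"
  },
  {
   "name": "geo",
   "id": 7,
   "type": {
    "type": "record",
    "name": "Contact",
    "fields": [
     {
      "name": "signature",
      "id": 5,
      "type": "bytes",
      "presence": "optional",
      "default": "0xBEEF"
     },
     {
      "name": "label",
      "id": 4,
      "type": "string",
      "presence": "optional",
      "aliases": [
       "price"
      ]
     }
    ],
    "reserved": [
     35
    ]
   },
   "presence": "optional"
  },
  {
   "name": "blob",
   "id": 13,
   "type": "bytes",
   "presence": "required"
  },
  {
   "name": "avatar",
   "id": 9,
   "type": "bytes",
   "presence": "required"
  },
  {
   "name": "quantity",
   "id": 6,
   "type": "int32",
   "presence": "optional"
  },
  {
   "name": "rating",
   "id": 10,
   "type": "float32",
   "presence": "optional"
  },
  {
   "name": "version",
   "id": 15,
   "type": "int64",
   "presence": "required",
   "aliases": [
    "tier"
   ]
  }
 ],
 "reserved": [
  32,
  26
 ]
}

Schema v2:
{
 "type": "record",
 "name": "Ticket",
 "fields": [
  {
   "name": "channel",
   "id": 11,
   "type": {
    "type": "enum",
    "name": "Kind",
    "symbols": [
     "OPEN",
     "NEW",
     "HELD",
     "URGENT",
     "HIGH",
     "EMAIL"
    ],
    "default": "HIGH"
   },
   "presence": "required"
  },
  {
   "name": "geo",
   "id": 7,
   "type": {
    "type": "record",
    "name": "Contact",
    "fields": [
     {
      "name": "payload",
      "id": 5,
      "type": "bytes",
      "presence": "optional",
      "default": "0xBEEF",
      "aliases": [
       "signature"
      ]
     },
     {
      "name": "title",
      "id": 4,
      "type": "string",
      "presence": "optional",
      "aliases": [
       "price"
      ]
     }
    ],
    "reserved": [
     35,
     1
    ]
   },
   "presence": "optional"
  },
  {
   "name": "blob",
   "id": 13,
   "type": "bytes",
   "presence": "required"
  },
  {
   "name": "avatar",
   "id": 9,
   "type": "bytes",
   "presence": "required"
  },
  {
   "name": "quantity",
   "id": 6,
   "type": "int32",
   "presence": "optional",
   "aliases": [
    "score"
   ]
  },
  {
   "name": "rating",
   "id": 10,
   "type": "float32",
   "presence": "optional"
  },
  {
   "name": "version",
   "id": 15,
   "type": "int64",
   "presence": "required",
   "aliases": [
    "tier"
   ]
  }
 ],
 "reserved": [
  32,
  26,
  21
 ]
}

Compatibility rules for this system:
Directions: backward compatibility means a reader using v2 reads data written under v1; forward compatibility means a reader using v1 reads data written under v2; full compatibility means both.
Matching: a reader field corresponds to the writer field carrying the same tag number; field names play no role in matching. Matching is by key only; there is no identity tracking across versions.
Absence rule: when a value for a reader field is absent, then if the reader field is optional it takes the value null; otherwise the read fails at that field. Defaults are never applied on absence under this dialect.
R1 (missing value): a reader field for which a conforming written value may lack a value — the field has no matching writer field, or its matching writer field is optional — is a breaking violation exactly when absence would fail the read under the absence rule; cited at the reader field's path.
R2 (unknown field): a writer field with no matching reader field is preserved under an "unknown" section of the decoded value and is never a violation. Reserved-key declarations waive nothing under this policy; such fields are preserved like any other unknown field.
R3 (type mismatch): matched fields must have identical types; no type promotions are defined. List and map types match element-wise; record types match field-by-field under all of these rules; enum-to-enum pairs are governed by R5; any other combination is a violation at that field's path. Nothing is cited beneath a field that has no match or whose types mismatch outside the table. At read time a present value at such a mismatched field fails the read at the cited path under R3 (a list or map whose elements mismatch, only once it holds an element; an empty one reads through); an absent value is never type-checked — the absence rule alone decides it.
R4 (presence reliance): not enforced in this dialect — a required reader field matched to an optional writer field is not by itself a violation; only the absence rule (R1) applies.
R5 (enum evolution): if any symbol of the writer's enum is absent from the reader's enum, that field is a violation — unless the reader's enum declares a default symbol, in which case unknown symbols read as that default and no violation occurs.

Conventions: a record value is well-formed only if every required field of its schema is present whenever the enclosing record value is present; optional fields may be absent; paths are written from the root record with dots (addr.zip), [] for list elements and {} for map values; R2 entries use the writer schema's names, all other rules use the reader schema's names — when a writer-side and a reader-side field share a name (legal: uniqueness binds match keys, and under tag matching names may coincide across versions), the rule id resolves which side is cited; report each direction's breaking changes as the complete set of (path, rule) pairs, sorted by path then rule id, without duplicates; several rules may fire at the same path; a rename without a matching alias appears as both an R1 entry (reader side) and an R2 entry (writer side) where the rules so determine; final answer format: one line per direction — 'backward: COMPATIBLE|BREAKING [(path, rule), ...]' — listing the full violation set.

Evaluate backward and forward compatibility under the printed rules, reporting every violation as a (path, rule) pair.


backward: COMPATIBLE []; forward: COMPATIBLE []

arrows below run writer -> reader for Ticket
backward for Ticket (reader v2, writer v1):
  channel <- channel (Kind -> Kind, writer required)
  geo <- geo (Contact -> Contact, writer optional)
  blob <- blob (bytes -> bytes, writer required)
  avatar <- avatar (bytes -> bytes, writer required)
  quantity <- quantity (int32 -> int32, writer optional)
  rating <- rating (float32 -> float32, writer optional)
  version <- version (int64 -> int64, writer required)
  geo.payload <- geo.signature (bytes -> bytes, writer optional)
  geo.title <- geo.label (string -> string, writer optional)
  => backward: COMPATIBLE
forward for Ticket (reader v1, writer v2):
  channel <- channel (Kind -> Kind, writer required)
  geo <- geo (Contact -> Contact, writer optional)
  blob <- blob (bytes -> bytes, writer required)
  avatar <- avatar (bytes -> bytes, writer required)
  quantity <- quantity (int32 -> int32, writer optional)
  rating <- rating (float32 -> float32, writer optional)
  version <- version (int64 -> int64, writer required)
  geo.signature <- geo.payload (bytes -> bytes, writer optional)
  geo.label <- geo.title (string -> string, writer optional)
  => forward: COMPATIBLE


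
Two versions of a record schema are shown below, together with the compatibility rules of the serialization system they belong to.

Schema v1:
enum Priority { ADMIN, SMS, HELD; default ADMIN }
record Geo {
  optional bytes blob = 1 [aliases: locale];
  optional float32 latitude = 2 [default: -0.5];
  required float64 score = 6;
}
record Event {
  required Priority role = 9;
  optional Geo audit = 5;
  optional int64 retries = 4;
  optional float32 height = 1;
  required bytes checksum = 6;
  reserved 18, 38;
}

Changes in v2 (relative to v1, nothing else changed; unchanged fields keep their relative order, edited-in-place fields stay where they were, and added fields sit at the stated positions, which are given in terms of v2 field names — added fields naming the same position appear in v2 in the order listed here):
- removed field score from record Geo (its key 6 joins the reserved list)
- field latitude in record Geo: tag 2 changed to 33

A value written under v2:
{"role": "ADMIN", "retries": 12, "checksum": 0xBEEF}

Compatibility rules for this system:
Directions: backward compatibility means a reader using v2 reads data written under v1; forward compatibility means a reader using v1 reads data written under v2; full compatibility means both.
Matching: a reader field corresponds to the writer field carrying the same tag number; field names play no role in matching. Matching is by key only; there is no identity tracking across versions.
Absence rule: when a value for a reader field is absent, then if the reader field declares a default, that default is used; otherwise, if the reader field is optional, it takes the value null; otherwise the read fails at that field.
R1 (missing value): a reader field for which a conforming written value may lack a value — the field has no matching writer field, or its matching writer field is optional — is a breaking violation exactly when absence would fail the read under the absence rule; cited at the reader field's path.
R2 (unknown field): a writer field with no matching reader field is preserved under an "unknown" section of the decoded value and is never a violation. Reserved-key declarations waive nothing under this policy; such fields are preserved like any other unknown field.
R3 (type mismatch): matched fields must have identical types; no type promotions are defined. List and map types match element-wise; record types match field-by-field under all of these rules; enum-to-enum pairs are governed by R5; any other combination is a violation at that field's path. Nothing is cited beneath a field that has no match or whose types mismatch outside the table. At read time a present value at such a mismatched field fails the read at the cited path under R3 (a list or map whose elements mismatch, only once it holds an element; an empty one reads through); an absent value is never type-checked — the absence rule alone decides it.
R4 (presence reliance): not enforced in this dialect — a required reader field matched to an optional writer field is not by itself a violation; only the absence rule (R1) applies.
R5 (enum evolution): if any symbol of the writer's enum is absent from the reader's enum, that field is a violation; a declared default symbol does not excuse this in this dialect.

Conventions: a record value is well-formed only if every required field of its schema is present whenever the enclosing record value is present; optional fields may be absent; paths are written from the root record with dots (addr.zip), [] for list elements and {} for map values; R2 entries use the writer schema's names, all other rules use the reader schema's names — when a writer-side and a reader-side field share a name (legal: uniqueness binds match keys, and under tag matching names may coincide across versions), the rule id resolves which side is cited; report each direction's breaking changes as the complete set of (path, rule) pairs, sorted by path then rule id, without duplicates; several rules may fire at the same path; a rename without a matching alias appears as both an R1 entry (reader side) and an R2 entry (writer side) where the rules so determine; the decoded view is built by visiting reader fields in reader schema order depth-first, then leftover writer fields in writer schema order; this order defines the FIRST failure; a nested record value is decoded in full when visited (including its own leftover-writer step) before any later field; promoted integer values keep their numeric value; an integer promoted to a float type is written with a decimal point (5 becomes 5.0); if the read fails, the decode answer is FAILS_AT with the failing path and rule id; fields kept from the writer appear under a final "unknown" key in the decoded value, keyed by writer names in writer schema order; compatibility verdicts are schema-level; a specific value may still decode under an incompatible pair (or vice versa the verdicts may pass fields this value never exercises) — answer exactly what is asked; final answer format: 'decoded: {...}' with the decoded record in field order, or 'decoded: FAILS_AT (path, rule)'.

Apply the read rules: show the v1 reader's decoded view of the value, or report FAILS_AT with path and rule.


each type pair in Event: writer, then reader
decode (reader v1):
  role := "ADMIN"
  audit := null (absent, optional -> null)
  retries := 12
  height := null (absent, optional -> null)
  checksum := 0xBEEF
  => decoded: {"role": "ADMIN", "audit": null, "retries": 12, "height": null, "checksum": 0xBEEF}
checking off the Event differences that do not matter here:
  removed field score from record Geo (its key 6 joins the reserved list) -> schema-level compatibility only; this Event value's decode is unchanged
  field latitude in record Geo: tag 2 changed to 33 -> no rule fires on it and the decoded Event view is identical with or without it

decoded: {"role": "ADMIN", "audit": null, "retries": 12, "height": null, "checksum": 0xBEEF}


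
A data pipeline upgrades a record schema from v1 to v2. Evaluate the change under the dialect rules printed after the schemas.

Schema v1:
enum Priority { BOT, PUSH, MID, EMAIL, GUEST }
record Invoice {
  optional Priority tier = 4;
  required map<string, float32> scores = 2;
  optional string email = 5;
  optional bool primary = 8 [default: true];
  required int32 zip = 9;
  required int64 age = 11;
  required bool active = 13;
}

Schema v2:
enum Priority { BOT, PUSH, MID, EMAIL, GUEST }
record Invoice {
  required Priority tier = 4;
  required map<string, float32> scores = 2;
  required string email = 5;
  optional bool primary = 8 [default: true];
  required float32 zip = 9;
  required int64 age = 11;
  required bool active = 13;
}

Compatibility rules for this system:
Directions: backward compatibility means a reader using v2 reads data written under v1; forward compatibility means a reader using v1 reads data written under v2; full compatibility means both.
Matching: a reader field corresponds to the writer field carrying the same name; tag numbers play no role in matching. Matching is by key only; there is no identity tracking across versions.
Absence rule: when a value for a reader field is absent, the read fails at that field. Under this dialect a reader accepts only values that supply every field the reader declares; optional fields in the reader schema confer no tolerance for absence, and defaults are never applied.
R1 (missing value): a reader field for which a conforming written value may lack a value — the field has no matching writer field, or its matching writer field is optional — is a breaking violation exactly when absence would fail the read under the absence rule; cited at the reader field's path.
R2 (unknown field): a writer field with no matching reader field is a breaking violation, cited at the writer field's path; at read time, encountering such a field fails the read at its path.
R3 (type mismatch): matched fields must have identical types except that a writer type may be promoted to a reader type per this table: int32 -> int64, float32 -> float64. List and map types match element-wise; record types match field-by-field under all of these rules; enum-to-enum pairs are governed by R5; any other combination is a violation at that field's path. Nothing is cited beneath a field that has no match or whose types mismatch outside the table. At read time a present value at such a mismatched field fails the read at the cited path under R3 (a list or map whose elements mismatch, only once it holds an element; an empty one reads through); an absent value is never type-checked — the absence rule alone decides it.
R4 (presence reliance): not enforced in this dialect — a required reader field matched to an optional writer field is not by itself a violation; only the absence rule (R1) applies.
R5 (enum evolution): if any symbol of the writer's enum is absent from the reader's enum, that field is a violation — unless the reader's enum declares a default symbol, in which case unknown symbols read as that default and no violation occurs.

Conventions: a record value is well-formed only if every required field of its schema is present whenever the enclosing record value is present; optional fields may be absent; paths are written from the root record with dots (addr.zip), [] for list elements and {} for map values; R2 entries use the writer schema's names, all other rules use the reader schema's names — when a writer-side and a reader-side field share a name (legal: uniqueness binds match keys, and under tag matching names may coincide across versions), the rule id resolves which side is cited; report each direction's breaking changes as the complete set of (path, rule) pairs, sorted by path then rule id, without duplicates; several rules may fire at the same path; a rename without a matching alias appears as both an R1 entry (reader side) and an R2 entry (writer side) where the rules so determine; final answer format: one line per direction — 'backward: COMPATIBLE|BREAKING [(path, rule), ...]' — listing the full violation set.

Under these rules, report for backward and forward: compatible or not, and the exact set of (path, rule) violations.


the writer's type comes first in each Invoice pair
backward for Invoice (reader v2, writer v1):
  tier: paired with writer tier (Priority -> Priority; writer optional)
  scores: paired with writer scores (map<string, float32> -> map<string, float32>; writer required)
  email: paired with writer email (string -> string; writer optional)
  primary: paired with writer primary (bool -> bool; writer optional)
  zip: paired with writer zip (int32 -> float32; writer required)
  age: paired with writer age (int64 -> int64; writer required)
  active: paired with writer active (bool -> bool; writer required)
  R1 fires at email
  R1 fires at primary
  R1 fires at tier
  R3 fires at zip
  => backward verdict for Invoice: BREAKING, 4 violation(s)
forward for Invoice (reader v1, writer v2):
  tier: paired with writer tier (Priority -> Priority; writer required)
  scores: paired with writer scores (map<string, float32> -> map<string, float32>; writer required)
  email: paired with writer email (string -> string; writer required)
  primary: paired with writer primary (bool -> bool; writer optional)
  zip: paired with writer zip (float32 -> int32; writer required)
  age: paired with writer age (int64 -> int64; writer required)
  active: paired with writer active (bool -> bool; writer required)
  R1 fires at primary
  R3 fires at zip
  => forward verdict for Invoice: BREAKING, 2 violation(s)

backward: BREAKING [(email, R1), (primary, R1), (tier, R1), (zip, R3)]; forward: BREAKING [(primary, R1), (zip, R3)]


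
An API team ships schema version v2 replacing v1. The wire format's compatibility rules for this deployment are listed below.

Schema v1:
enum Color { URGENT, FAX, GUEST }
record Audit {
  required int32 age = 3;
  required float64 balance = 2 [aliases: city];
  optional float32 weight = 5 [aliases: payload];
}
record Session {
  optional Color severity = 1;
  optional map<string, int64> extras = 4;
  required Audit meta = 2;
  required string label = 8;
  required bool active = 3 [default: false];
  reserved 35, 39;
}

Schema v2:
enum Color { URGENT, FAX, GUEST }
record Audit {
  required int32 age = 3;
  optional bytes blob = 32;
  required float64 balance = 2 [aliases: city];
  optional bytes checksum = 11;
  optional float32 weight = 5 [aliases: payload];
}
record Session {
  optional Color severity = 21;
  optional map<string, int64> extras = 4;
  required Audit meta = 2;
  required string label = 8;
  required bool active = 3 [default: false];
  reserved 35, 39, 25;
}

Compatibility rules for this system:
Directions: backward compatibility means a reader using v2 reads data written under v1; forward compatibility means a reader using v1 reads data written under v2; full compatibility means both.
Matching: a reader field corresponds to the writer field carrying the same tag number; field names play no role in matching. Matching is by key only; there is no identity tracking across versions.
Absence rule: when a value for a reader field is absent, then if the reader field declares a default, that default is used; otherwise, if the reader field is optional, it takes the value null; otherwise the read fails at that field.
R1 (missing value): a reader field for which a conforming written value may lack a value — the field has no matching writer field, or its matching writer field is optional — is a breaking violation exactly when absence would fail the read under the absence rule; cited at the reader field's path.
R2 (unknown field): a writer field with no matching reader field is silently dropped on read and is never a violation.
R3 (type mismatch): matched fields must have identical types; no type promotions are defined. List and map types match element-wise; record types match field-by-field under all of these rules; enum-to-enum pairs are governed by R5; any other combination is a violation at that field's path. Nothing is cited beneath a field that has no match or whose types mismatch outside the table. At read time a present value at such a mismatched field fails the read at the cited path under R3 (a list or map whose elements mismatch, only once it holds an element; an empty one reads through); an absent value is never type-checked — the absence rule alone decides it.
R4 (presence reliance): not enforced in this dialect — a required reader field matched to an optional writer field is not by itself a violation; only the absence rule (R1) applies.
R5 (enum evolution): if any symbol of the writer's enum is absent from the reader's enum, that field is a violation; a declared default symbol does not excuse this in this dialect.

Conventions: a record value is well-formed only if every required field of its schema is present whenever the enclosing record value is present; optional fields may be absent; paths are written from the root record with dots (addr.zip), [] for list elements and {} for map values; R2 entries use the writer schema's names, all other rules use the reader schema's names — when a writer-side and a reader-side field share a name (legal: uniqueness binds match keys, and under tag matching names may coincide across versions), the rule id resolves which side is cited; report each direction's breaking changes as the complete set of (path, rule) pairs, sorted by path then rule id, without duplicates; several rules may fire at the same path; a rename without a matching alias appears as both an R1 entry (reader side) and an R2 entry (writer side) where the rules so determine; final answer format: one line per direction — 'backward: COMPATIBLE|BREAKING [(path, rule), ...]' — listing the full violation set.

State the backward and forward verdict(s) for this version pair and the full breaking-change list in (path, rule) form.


each type pair in Session: writer, then reader
backward for Session (reader v2, writer v1):
  severity has no writer counterpart
  writer optional, map<string, int64> -> map<string, int64>: reader extras maps from writer extras
  writer required, Audit -> Audit: reader meta maps from writer meta
  writer required, string -> string: reader label maps from writer label
  writer required, bool -> bool: reader active maps from writer active
  writer severity: unknown to reader
  writer required, int32 -> int32: reader meta.age maps from writer meta.age
  meta.blob has no writer counterpart
  writer required, float64 -> float64: reader meta.balance maps from writer meta.balance
  meta.checksum has no writer counterpart
  writer optional, float32 -> float32: reader meta.weight maps from writer meta.weight
  => no violations; backward on Session: COMPATIBLE
forward for Session (reader v1, writer v2):
  severity has no writer counterpart
  writer optional, map<string, int64> -> map<string, int64>: reader extras maps from writer extras
  writer required, Audit -> Audit: reader meta maps from writer meta
  writer required, string -> string: reader label maps from writer label
  writer required, bool -> bool: reader active maps from writer active
  writer severity: unknown to reader
  writer required, int32 -> int32: reader meta.age maps from writer meta.age
  writer required, float64 -> float64: reader meta.balance maps from writer meta.balance
  writer optional, float32 -> float32: reader meta.weight maps from writer meta.weight
  writer meta.blob: unknown to reader
  writer meta.checksum: unknown to reader
  => no violations; forward on Session: COMPATIBLE

backward: COMPATIBLE []; forward: COMPATIBLE []


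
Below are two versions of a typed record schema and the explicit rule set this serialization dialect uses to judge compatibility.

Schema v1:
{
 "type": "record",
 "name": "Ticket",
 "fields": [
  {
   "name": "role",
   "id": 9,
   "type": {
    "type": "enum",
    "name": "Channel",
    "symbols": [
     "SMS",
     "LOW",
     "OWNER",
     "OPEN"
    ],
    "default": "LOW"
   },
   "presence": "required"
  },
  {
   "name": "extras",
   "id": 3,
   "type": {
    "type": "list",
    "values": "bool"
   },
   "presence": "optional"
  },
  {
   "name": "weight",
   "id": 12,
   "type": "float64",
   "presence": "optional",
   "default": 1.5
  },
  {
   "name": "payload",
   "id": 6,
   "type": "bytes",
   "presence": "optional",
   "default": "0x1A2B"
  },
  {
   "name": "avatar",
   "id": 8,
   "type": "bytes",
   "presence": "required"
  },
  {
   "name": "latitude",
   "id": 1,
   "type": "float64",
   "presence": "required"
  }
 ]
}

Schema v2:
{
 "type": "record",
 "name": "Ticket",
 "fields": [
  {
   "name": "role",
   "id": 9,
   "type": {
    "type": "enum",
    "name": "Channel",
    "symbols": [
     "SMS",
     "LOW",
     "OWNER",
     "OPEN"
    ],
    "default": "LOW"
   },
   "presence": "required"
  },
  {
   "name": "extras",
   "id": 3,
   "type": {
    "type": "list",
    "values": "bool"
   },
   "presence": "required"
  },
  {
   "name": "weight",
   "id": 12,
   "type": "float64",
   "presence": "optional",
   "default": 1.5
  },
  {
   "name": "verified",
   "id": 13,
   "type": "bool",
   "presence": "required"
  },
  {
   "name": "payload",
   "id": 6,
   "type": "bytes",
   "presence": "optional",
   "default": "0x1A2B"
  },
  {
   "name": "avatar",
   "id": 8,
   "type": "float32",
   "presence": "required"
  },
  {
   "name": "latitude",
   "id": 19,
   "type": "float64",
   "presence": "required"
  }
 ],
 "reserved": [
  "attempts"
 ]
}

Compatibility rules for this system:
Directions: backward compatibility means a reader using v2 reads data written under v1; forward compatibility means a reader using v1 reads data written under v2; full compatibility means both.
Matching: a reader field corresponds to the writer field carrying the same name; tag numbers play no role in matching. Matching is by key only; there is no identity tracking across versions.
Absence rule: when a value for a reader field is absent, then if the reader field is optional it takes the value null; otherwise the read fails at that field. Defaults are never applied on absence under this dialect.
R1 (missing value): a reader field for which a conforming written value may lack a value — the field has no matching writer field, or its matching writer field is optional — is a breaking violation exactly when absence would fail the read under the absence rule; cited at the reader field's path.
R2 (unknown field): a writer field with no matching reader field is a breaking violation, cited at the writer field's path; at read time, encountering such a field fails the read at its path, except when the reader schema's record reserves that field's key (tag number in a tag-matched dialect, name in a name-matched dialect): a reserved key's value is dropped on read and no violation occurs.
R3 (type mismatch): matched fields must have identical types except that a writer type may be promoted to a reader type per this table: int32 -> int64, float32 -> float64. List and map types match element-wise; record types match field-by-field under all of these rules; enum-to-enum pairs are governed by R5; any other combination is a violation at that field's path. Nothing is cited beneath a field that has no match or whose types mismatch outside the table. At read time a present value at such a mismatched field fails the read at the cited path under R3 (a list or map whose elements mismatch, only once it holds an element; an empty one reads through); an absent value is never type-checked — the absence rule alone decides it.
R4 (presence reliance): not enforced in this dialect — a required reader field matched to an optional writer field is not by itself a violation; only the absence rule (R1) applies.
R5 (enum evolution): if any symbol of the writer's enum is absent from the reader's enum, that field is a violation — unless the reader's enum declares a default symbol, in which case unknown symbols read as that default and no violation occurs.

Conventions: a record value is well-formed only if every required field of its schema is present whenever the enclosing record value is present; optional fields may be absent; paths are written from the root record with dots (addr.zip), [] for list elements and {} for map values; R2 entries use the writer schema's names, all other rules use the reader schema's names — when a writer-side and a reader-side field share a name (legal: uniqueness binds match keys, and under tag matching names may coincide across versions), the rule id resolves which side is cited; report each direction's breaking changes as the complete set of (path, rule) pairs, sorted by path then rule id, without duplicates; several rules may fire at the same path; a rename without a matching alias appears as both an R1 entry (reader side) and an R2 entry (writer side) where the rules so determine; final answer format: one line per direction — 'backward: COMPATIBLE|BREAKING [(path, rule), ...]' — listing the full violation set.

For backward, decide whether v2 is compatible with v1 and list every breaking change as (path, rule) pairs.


each type pair in Ticket: writer, then reader
backward on Ticket — v2 reading data written by v1:
  writer required, Channel -> Channel: reader role maps from writer role
  writer optional, list<bool> -> list<bool>: reader extras maps from writer extras
  writer optional, float64 -> float64: reader weight maps from writer weight
  verified: no writer match
  writer optional, bytes -> bytes: reader payload maps from writer payload
  writer required, bytes -> float32: reader avatar maps from writer avatar
  writer required, float64 -> float64: reader latitude maps from writer latitude
  R3 fires at avatar
  R1 fires at extras
  R1 fires at verified
  backward on Ticket therefore BREAKING (3)
the other Ticket changes do not affect what is asked:
  field latitude in record Ticket: tag 1 changed to 19 -> fires no rule on Ticket, leaving the asked answer as it is

backward: BREAKING [(avatar, R3), (extras, R1), (verified, R1)]


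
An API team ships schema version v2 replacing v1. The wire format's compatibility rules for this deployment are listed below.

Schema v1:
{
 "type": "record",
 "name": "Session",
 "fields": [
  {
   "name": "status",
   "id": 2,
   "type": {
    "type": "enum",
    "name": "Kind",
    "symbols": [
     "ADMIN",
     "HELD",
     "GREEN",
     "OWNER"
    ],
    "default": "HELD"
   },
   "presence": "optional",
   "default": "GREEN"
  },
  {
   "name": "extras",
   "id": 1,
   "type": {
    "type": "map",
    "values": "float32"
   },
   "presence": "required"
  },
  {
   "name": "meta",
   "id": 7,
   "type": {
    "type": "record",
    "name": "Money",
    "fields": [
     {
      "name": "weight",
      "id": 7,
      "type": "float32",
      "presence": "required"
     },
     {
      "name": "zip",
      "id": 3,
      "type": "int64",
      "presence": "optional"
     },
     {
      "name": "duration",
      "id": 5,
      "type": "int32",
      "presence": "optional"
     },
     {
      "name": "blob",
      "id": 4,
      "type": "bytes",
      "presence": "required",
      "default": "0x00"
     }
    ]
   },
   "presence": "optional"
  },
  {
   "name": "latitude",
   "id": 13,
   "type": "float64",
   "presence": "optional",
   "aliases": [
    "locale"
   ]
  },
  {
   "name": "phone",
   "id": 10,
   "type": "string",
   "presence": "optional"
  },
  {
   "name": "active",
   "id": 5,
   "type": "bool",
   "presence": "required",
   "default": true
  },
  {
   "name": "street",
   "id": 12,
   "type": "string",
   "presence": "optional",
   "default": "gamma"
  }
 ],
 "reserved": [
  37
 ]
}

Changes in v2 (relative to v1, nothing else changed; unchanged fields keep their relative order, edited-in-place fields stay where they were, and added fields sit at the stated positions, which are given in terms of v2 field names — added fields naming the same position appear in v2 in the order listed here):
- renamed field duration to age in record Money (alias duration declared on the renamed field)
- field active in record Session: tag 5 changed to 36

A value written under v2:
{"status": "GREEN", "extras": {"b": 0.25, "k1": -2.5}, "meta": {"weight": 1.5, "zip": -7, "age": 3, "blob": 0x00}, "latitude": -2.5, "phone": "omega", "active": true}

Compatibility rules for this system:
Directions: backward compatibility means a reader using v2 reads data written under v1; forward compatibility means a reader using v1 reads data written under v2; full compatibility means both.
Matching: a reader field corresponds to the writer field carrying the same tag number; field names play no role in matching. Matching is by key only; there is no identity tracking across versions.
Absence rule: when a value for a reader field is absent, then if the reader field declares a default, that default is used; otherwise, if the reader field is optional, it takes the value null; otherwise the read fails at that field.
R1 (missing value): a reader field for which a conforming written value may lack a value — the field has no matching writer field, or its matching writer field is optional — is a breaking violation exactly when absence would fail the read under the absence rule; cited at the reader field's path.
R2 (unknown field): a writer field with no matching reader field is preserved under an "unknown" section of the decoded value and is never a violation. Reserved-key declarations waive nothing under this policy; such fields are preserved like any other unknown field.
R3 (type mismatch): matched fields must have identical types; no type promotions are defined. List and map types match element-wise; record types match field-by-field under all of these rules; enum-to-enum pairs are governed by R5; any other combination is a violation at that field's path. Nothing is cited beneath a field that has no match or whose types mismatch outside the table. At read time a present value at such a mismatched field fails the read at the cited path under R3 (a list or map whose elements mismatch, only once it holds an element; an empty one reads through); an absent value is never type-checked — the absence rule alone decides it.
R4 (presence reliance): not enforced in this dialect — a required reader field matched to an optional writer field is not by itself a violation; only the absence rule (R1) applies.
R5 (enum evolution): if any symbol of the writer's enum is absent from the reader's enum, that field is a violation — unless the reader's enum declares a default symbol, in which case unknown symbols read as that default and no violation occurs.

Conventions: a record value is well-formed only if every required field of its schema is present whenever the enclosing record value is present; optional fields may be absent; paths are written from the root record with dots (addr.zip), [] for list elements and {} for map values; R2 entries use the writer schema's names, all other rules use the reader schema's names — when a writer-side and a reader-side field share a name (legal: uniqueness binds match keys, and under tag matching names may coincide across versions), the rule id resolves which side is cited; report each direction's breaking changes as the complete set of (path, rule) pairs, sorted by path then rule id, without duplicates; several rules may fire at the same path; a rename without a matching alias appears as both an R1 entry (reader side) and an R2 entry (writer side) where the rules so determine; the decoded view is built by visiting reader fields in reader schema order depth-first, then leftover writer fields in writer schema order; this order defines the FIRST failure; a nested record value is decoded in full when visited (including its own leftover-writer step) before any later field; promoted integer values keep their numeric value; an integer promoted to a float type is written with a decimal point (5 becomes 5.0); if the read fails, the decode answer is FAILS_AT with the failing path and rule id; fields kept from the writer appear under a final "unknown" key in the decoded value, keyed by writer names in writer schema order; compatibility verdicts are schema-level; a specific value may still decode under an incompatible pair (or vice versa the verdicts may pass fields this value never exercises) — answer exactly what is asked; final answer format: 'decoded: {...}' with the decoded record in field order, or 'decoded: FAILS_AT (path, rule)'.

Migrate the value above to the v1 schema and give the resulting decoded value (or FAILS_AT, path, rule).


in Session below, arrows point writer -> reader
decoding the Session value with the v1 reader:
  status := "GREEN"
  extras := {"b": 0.25, "k1": -2.5}
  meta.weight := 1.5
  meta.zip := -7
  meta.duration := 3 (from writer age)
  meta.blob := 0x00
  latitude := -2.5
  phone := "omega"
  active := true (missing; default applied)
  street := "gamma" (missing; default applied)
  writer active: kept under "unknown"
  => decoded: {"status": "GREEN", "extras": {"b": 0.25, "k1": -2.5}, "meta": {"weight": 1.5, "zip": -7, "duration": 3, "blob": 0x00}, "latitude": -2.5, "phone": "omega", "active": true, "street": "gamma", "unknown": {"active": true}}
diffs on Session not affecting the asked answer:
  renamed field duration to age in record Money (alias duration declared on the renamed field) -> triggers nothing under the printed rules; the Session answer is the same either way

decoded: {"status": "GREEN", "extras": {"b": 0.25, "k1": -2.5}, "meta": {"weight": 1.5, "zip": -7, "duration": 3, "blob": 0x00}, "latitude": -2.5, "phone": "omega", "active": true, "street": "gamma", "unknown": {"active": true}}
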